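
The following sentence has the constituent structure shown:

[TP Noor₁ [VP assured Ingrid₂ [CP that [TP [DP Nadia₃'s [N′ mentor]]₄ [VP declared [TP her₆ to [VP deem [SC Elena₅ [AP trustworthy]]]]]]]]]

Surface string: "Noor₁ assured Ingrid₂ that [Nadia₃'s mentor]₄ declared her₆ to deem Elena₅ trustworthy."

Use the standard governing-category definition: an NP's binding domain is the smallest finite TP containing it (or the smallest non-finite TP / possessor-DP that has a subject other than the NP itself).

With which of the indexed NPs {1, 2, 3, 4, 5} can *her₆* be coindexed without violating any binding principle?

*her* is a pronoun, so Principle B applies: it must be free in its binding domain.
Binding domain of *her₆*: the embedded TP, whose subject is [Nadia₃'s mentor]₄.
*Noor₁* c-commands the pronoun but from outside its binding domain, and is not c-commanded by it → coindexation permitted.
*Ingrid₂* c-commands the pronoun but from outside its binding domain, and is not c-commanded by it → coindexation permitted.
*Nadia₃* and the pronoun do not c-command one another → neither Principle B nor Principle C is at stake; coindexation permitted.
*[Nadia₃'s mentor]₄* c-commands the pronoun within its binding domain → coindexation would violate Principle B.
*Elena₅*: the pronoun c-commands this R-expression → coindexation would violate Principle C on *Elena₅*.

{1, 2, 3}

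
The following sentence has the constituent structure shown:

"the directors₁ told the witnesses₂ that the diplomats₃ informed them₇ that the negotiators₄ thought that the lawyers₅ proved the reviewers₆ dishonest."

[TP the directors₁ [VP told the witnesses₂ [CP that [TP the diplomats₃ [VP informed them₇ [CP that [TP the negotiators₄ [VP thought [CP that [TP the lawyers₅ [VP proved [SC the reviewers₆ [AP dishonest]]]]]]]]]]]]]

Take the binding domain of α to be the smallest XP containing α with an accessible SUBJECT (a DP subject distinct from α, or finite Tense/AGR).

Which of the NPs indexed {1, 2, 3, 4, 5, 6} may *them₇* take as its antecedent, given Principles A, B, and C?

*them* is a pronoun, so Principle B applies: it must be free in its binding domain.
Binding domain of *them₇*: the embedded TP, whose subject is the diplomats₃.
*the directors₁* c-commands the pronoun but from outside its binding domain, and is not c-commanded by it → coindexation permitted.
*the witnesses₂* c-commands the pronoun but from outside its binding domain, and is not c-commanded by it → coindexation permitted.
*the diplomats₃* c-commands the pronoun within its binding domain → coindexation would violate Principle B.
*the negotiators₄*: the pronoun c-commands this R-expression → coindexation would violate Principle C on *the negotiators₄*.
*the lawyers₅*: the pronoun c-commands this R-expression → coindexation would violate Principle C on *the lawyers₅*.
*the reviewers₆*: the pronoun c-commands this R-expression → coindexation would violate Principle C on *the reviewers₆*.

{1, 2}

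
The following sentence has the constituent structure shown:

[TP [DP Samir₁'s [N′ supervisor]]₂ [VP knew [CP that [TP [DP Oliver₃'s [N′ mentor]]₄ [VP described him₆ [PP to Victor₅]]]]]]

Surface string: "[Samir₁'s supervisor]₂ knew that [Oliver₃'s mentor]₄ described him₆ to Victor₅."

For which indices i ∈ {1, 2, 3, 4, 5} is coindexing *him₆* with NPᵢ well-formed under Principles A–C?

{1, 2, 3}

*him* is a pronoun, so Principle B applies: it must be free in its binding domain.
Binding domain of *him₆*: the embedded TP, whose subject is [Oliver₃'s mentor]₄.
*Samir₁* and the pronoun do not c-command one another → neither Principle B nor Principle C is at stake; coindexation permitted.
*[Samir₁'s supervisor]₂* c-commands the pronoun but from outside its binding domain, and is not c-commanded by it → coindexation permitted.
*Oliver₃* and the pronoun do not c-command one another → neither Principle B nor Principle C is at stake; coindexation permitted.
*[Oliver₃'s mentor]₄* c-commands the pronoun within its binding domain → coindexation would violate Principle B.
*Victor₅*: the pronoun c-commands this R-expression → coindexation would violate Principle C on *Victor₅*.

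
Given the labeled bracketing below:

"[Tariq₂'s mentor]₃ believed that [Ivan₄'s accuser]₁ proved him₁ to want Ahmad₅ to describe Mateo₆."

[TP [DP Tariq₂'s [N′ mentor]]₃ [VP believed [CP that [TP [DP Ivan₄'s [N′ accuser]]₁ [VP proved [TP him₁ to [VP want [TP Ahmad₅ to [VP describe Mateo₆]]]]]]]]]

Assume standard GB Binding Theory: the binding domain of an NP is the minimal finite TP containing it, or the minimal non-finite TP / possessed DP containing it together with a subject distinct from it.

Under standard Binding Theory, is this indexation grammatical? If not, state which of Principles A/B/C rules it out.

Principle B

The two coindexed NPs are *[Ivan₄'s accuser]₁* and *him₁*.
*him₁* is a pronoun. Its binding domain is the embedded TP, whose subject is [Ivan₄'s accuser]₁.
*[Ivan₄'s accuser]₁* c-commands it within that domain and carries the same index.
The pronoun is locally bound → Principle B violation.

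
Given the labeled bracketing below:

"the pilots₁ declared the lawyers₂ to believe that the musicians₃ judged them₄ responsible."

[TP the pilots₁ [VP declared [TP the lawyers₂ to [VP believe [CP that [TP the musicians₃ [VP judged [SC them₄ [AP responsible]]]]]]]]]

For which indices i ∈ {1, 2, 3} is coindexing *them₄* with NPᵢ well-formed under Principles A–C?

{1, 2}

*them* is a pronoun, so Principle B applies: it must be free in its binding domain.
Binding domain of *them₄*: the embedded TP, whose subject is the musicians₃.
*the pilots₁* c-commands the pronoun but from outside its binding domain, and is not c-commanded by it → coindexation permitted.
*the lawyers₂* c-commands the pronoun but from outside its binding domain, and is not c-commanded by it → coindexation permitted.
*the musicians₃* c-commands the pronoun within its binding domain → coindexation would violate Principle B.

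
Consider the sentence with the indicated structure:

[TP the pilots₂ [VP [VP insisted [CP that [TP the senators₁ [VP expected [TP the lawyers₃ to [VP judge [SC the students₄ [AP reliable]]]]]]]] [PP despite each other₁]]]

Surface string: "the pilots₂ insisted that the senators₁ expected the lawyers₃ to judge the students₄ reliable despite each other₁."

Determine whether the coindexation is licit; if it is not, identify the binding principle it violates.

The two coindexed NPs are *the senators₁* and *each other₁*.
*each other₁* is an anaphor. Principle A requires it to be bound within its binding domain — the matrix TP, whose subject is the pilots₂.
Within that domain it is c-commanded by *the pilots₂*, which does not share its index.
*the senators₁* does not c-command the anaphor at all.
The anaphor is unbound in its domain → Principle A violation.

Principle A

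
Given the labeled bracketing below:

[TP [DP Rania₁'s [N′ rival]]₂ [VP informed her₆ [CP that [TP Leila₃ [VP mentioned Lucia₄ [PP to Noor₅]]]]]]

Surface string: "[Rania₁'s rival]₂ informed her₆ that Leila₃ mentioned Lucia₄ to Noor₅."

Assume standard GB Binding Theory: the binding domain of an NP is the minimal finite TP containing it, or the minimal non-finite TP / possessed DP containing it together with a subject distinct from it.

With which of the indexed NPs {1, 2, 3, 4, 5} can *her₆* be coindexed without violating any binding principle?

*her* is a pronoun, so Principle B applies: it must be free in its binding domain.
Binding domain of *her₆*: the matrix TP, whose subject is [Rania₁'s rival]₂.
*Rania₁* and the pronoun do not c-command one another → neither Principle B nor Principle C is at stake; coindexation permitted.
*[Rania₁'s rival]₂* c-commands the pronoun within its binding domain → coindexation would violate Principle B.
*Leila₃*: the pronoun c-commands this R-expression → coindexation would violate Principle C on *Leila₃*.
*Lucia₄*: the pronoun c-commands this R-expression → coindexation would violate Principle C on *Lucia₄*.
*Noor₅*: the pronoun c-commands this R-expression → coindexation would violate Principle C on *Noor₅*.

{1}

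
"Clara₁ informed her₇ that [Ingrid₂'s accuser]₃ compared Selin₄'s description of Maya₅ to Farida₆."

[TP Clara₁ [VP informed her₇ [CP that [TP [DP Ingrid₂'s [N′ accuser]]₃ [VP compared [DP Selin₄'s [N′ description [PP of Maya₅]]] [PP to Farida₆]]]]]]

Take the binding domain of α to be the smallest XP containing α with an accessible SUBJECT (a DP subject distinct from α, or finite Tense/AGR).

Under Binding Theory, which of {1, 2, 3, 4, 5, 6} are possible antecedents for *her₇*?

none

*her* is a pronoun, so Principle B applies: it must be free in its binding domain.
Binding domain of *her₇*: the matrix TP, whose subject is Clara₁.
*Clara₁* c-commands the pronoun within its binding domain → coindexation would violate Principle B.
*Ingrid₂*: the pronoun c-commands this R-expression → coindexation would violate Principle C on *Ingrid₂*.
*[Ingrid₂'s accuser]₃*: the pronoun c-commands this R-expression → coindexation would violate Principle C on *[Ingrid₂'s accuser]₃*.
*Selin₄*: the pronoun c-commands this R-expression → coindexation would violate Principle C on *Selin₄*.
*Maya₅*: the pronoun c-commands this R-expression → coindexation would violate Principle C on *Maya₅*.
*Farida₆*: the pronoun c-commands this R-expression → coindexation would violate Principle C on *Farida₆*.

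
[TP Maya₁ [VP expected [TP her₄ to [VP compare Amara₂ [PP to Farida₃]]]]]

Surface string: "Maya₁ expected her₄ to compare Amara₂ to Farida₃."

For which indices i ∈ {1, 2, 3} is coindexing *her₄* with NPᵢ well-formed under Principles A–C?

*her* is a pronoun, so Principle B applies: it must be free in its binding domain.
Binding domain of *her₄*: the matrix TP, whose subject is Maya₁.
*Maya₁* c-commands the pronoun within its binding domain → coindexation would violate Principle B.
*Amara₂*: the pronoun c-commands this R-expression → coindexation would violate Principle C on *Amara₂*.
*Farida₃*: the pronoun c-commands this R-expression → coindexation would violate Principle C on *Farida₃*.

none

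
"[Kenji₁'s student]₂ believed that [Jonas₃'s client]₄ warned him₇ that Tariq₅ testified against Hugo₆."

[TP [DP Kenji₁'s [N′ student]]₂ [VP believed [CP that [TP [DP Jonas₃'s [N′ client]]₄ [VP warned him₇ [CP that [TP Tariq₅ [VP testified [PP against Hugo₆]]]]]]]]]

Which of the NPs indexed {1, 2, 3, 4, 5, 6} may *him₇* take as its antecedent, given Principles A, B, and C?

{1, 2, 3}

*him* is a pronoun, so Principle B applies: it must be free in its binding domain.
Binding domain of *him₇*: the embedded TP, whose subject is [Jonas₃'s client]₄.
*Kenji₁* and the pronoun do not c-command one another → neither Principle B nor Principle C is at stake; coindexation permitted.
*[Kenji₁'s student]₂* c-commands the pronoun but from outside its binding domain, and is not c-commanded by it → coindexation permitted.
*Jonas₃* and the pronoun do not c-command one another → neither Principle B nor Principle C is at stake; coindexation permitted.
*[Jonas₃'s client]₄* c-commands the pronoun within its binding domain → coindexation would violate Principle B.
*Tariq₅*: the pronoun c-commands this R-expression → coindexation would violate Principle C on *Tariq₅*.
*Hugo₆*: the pronoun c-commands this R-expression → coindexation would violate Principle C on *Hugo₆*.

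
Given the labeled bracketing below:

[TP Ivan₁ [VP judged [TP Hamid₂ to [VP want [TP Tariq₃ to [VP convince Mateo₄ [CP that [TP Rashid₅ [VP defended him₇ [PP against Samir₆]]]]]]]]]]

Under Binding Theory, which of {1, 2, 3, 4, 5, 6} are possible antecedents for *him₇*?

{1, 2, 3, 4}

*him* is a pronoun, so Principle B applies: it must be free in its binding domain.
Binding domain of *him₇*: the embedded TP, whose subject is Rashid₅.
*Ivan₁* c-commands the pronoun but from outside its binding domain, and is not c-commanded by it → coindexation permitted.
*Hamid₂* c-commands the pronoun but from outside its binding domain, and is not c-commanded by it → coindexation permitted.
*Tariq₃* c-commands the pronoun but from outside its binding domain, and is not c-commanded by it → coindexation permitted.
*Mateo₄* c-commands the pronoun but from outside its binding domain, and is not c-commanded by it → coindexation permitted.
*Rashid₅* c-commands the pronoun within its binding domain → coindexation would violate Principle B.
*Samir₆*: the pronoun c-commands this R-expression → coindexation would violate Principle C on *Samir₆*.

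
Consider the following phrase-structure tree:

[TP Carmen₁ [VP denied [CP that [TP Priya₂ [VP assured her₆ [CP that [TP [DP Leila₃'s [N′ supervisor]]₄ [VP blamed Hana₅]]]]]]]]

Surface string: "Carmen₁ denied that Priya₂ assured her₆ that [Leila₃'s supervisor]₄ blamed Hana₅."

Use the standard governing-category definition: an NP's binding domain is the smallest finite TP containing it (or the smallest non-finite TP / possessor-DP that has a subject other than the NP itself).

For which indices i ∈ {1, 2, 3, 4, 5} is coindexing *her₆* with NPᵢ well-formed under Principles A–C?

{1}

*her* is a pronoun, so Principle B applies: it must be free in its binding domain.
Binding domain of *her₆*: the embedded TP, whose subject is Priya₂.
*Carmen₁* c-commands the pronoun but from outside its binding domain, and is not c-commanded by it → coindexation permitted.
*Priya₂* c-commands the pronoun within its binding domain → coindexation would violate Principle B.
*Leila₃*: the pronoun c-commands this R-expression → coindexation would violate Principle C on *Leila₃*.
*[Leila₃'s supervisor]₄*: the pronoun c-commands this R-expression → coindexation would violate Principle C on *[Leila₃'s supervisor]₄*.
*Hana₅*: the pronoun c-commands this R-expression → coindexation would violate Principle C on *Hana₅*.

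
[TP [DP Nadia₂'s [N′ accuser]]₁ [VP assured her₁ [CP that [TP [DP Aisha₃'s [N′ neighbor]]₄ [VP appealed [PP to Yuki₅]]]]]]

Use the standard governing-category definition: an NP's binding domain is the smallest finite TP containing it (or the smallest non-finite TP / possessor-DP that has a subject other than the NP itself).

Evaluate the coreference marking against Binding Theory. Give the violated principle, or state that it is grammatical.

The two coindexed NPs are *[Nadia₂'s accuser]₁* and *her₁*.
*her₁* is a pronoun. Its binding domain is the matrix TP, whose subject is [Nadia₂'s accuser]₁.
*[Nadia₂'s accuser]₁* c-commands it within that domain and carries the same index.
The pronoun is locally bound → Principle B violation.

Principle B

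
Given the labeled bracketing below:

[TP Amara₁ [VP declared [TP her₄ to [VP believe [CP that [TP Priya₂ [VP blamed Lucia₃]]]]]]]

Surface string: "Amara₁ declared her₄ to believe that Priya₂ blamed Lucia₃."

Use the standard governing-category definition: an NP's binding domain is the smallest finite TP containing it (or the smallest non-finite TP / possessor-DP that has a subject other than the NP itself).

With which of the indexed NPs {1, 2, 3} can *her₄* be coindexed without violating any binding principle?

none

*her* is a pronoun, so Principle B applies: it must be free in its binding domain.
Binding domain of *her₄*: the matrix TP, whose subject is Amara₁.
*Amara₁* c-commands the pronoun within its binding domain → coindexation would violate Principle B.
*Priya₂*: the pronoun c-commands this R-expression → coindexation would violate Principle C on *Priya₂*.
*Lucia₃*: the pronoun c-commands this R-expression → coindexation would violate Principle C on *Lucia₃*.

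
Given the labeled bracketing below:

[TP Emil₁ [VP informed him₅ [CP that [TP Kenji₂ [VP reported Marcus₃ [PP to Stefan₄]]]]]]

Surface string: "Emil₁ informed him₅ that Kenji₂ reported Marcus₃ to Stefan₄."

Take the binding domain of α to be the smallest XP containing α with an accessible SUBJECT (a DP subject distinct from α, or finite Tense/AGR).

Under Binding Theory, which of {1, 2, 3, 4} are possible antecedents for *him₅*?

none

*him* is a pronoun, so Principle B applies: it must be free in its binding domain.
Binding domain of *him₅*: the matrix TP, whose subject is Emil₁.
*Emil₁* c-commands the pronoun within its binding domain → coindexation would violate Principle B.
*Kenji₂*: the pronoun c-commands this R-expression → coindexation would violate Principle C on *Kenji₂*.
*Marcus₃*: the pronoun c-commands this R-expression → coindexation would violate Principle C on *Marcus₃*.
*Stefan₄*: the pronoun c-commands this R-expression → coindexation would violate Principle C on *Stefan₄*.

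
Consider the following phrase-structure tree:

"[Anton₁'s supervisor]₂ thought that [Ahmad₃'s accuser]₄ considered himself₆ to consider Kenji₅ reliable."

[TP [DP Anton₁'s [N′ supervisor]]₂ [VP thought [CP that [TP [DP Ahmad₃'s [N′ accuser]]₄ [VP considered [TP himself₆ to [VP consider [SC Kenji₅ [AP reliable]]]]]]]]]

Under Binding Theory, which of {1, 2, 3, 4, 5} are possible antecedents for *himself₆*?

{4}

*himself* is an anaphor, so Principle A applies: it must be bound in its binding domain.
Binding domain of *himself₆*: the embedded TP, whose subject is [Ahmad₃'s accuser]₄.
*Anton₁* does not c-command the anaphor → cannot bind it.
*[Anton₁'s supervisor]₂* c-commands the anaphor but is outside its binding domain → cannot satisfy Principle A.
*Ahmad₃* does not c-command the anaphor → cannot bind it.
*[Ahmad₃'s accuser]₄* c-commands the anaphor within its binding domain → licit binder.
*Kenji₅* does not c-command the anaphor → cannot bind it.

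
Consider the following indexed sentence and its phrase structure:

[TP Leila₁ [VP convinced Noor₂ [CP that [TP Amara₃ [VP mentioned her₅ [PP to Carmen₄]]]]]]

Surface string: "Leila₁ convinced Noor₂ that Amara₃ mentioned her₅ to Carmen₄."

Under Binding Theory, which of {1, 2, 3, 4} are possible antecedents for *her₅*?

*her* is a pronoun, so Principle B applies: it must be free in its binding domain.
Binding domain of *her₅*: the embedded TP, whose subject is Amara₃.
*Leila₁* c-commands the pronoun but from outside its binding domain, and is not c-commanded by it → coindexation permitted.
*Noor₂* c-commands the pronoun but from outside its binding domain, and is not c-commanded by it → coindexation permitted.
*Amara₃* c-commands the pronoun within its binding domain → coindexation would violate Principle B.
*Carmen₄*: the pronoun c-commands this R-expression → coindexation would violate Principle C on *Carmen₄*.

{1, 2}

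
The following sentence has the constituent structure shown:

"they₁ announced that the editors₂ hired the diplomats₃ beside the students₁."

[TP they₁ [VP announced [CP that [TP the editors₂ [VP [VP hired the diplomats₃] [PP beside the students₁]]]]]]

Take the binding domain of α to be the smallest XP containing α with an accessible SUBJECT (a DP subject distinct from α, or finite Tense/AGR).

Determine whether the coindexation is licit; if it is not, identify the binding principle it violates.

Principle C

The two coindexed NPs are *they₁* and *the students₁*.
*the students₁* is an R-expression. Principle C requires it to be free everywhere.
*they₁* c-commands it and carries the same index.
The R-expression is bound → Principle C violation.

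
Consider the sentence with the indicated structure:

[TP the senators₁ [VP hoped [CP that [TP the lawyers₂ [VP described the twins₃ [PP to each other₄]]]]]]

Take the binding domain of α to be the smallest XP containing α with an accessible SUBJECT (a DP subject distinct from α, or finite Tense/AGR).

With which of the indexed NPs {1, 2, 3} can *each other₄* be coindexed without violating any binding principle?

*each other* is an anaphor, so Principle A applies: it must be bound in its binding domain.
Binding domain of *each other₄*: the embedded TP, whose subject is the lawyers₂.
*the senators₁* c-commands the anaphor but is outside its binding domain → cannot satisfy Principle A.
*the lawyers₂* c-commands the anaphor within its binding domain → licit binder.
*the twins₃* c-commands the anaphor within its binding domain → licit binder.

{2, 3}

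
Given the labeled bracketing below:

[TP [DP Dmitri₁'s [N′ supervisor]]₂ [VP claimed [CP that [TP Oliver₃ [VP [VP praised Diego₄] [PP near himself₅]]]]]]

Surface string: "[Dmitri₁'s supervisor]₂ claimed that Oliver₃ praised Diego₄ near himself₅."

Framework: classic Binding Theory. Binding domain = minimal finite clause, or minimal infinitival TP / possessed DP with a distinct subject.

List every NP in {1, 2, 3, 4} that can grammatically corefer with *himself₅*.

*himself* is an anaphor, so Principle A applies: it must be bound in its binding domain.
Binding domain of *himself₅*: the embedded TP, whose subject is Oliver₃.
*Dmitri₁* does not c-command the anaphor → cannot bind it.
*[Dmitri₁'s supervisor]₂* c-commands the anaphor but is outside its binding domain → cannot satisfy Principle A.
*Oliver₃* c-commands the anaphor within its binding domain → licit binder.
*Diego₄* does not c-command the anaphor → cannot bind it.

{3}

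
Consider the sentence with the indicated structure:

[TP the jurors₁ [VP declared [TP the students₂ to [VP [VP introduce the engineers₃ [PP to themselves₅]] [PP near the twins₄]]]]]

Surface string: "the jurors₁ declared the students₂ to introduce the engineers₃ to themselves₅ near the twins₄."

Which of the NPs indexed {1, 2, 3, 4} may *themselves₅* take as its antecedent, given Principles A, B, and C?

*themselves* is an anaphor, so Principle A applies: it must be bound in its binding domain.
Binding domain of *themselves₅*: the embedded TP, whose subject is the students₂.
*the jurors₁* c-commands the anaphor but is outside its binding domain → cannot satisfy Principle A.
*the students₂* c-commands the anaphor within its binding domain → licit binder.
*the engineers₃* c-commands the anaphor within its binding domain → licit binder.
*the twins₄* does not c-command the anaphor → cannot bind it.

{2, 3}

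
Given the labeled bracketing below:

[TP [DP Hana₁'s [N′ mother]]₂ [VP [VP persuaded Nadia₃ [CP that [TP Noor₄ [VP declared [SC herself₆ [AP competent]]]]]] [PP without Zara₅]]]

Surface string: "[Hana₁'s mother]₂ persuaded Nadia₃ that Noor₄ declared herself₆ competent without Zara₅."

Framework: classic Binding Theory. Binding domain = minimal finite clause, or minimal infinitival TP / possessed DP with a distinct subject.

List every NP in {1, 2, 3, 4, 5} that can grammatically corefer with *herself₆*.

*herself* is an anaphor, so Principle A applies: it must be bound in its binding domain.
Binding domain of *herself₆*: the embedded TP, whose subject is Noor₄.
*Hana₁* does not c-command the anaphor → cannot bind it.
*[Hana₁'s mother]₂* c-commands the anaphor but is outside its binding domain → cannot satisfy Principle A.
*Nadia₃* c-commands the anaphor but is outside its binding domain → cannot satisfy Principle A.
*Noor₄* c-commands the anaphor within its binding domain → licit binder.
*Zara₅* does not c-command the anaphor → cannot bind it.

{4}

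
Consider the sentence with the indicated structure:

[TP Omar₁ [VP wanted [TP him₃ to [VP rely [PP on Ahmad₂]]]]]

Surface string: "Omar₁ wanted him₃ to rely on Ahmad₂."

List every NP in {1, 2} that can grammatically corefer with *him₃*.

*him* is a pronoun, so Principle B applies: it must be free in its binding domain.
Binding domain of *him₃*: the matrix TP, whose subject is Omar₁.
*Omar₁* c-commands the pronoun within its binding domain → coindexation would violate Principle B.
*Ahmad₂*: the pronoun c-commands this R-expression → coindexation would violate Principle C on *Ahmad₂*.

none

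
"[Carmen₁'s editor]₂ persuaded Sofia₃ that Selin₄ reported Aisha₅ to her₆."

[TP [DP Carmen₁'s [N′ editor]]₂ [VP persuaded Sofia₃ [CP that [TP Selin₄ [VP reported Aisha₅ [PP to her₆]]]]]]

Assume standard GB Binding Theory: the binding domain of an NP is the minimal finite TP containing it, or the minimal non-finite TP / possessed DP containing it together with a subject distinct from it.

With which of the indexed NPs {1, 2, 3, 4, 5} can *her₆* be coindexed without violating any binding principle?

{1, 2, 3}

*her* is a pronoun, so Principle B applies: it must be free in its binding domain.
Binding domain of *her₆*: the embedded TP, whose subject is Selin₄.
*Carmen₁* and the pronoun do not c-command one another → neither Principle B nor Principle C is at stake; coindexation permitted.
*[Carmen₁'s editor]₂* c-commands the pronoun but from outside its binding domain, and is not c-commanded by it → coindexation permitted.
*Sofia₃* c-commands the pronoun but from outside its binding domain, and is not c-commanded by it → coindexation permitted.
*Selin₄* c-commands the pronoun within its binding domain → coindexation would violate Principle B.
*Aisha₅* c-commands the pronoun within its binding domain → coindexation would violate Principle B.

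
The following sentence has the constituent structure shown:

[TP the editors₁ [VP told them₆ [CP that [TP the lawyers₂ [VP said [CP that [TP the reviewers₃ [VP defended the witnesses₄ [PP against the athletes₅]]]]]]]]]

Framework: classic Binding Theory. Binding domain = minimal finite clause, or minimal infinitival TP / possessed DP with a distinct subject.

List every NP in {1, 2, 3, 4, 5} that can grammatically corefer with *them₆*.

none

*them* is a pronoun, so Principle B applies: it must be free in its binding domain.
Binding domain of *them₆*: the matrix TP, whose subject is the editors₁.
*the editors₁* c-commands the pronoun within its binding domain → coindexation would violate Principle B.
*the lawyers₂*: the pronoun c-commands this R-expression → coindexation would violate Principle C on *the lawyers₂*.
*the reviewers₃*: the pronoun c-commands this R-expression → coindexation would violate Principle C on *the reviewers₃*.
*the witnesses₄*: the pronoun c-commands this R-expression → coindexation would violate Principle C on *the witnesses₄*.
*the athletes₅*: the pronoun c-commands this R-expression → coindexation would violate Principle C on *the athletes₅*.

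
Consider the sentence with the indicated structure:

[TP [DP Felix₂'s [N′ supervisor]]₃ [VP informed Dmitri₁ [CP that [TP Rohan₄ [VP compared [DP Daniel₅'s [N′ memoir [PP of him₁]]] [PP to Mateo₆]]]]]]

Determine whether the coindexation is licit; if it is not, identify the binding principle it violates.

grammatical

The two coindexed NPs are *Dmitri₁* and *him₁*.
*him₁* is a pronoun; its binding domain is the possessed DP, whose subject is Daniel₅. Within that domain it is c-commanded only by *Daniel₅*, which carries a different index — the pronoun is free locally, so Principle B holds.
*Dmitri₁* is an R-expression; *him₁* does not c-command it, and no other NP shares its index, so Principle C is satisfied.
All principles are respected.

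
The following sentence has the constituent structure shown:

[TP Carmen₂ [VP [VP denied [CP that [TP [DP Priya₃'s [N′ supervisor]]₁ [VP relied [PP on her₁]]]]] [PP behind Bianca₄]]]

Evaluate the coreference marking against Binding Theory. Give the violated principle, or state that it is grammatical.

Principle B

The two coindexed NPs are *[Priya₃'s supervisor]₁* and *her₁*.
*her₁* is a pronoun. Its binding domain is the embedded TP, whose subject is [Priya₃'s supervisor]₁.
*[Priya₃'s supervisor]₁* c-commands it within that domain and carries the same index.
The pronoun is locally bound → Principle B violation.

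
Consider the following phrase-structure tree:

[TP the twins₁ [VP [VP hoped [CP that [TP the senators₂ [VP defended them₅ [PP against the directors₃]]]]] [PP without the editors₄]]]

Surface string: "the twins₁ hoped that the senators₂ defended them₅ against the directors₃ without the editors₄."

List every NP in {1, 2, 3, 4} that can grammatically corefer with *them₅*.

{1, 4}

*them* is a pronoun, so Principle B applies: it must be free in its binding domain.
Binding domain of *them₅*: the embedded TP, whose subject is the senators₂.
*the twins₁* c-commands the pronoun but from outside its binding domain, and is not c-commanded by it → coindexation permitted.
*the senators₂* c-commands the pronoun within its binding domain → coindexation would violate Principle B.
*the directors₃*: the pronoun c-commands this R-expression → coindexation would violate Principle C on *the directors₃*.
*the editors₄* and the pronoun do not c-command one another → neither Principle B nor Principle C is at stake; coindexation permitted.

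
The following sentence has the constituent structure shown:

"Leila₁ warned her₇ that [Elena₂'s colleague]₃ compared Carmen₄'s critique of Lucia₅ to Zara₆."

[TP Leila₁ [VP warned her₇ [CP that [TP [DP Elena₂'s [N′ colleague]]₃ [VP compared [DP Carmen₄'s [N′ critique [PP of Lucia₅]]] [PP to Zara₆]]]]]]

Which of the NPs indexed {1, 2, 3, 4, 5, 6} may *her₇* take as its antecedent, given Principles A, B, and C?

*her* is a pronoun, so Principle B applies: it must be free in its binding domain.
Binding domain of *her₇*: the matrix TP, whose subject is Leila₁.
*Leila₁* c-commands the pronoun within its binding domain → coindexation would violate Principle B.
*Elena₂*: the pronoun c-commands this R-expression → coindexation would violate Principle C on *Elena₂*.
*[Elena₂'s colleague]₃*: the pronoun c-commands this R-expression → coindexation would violate Principle C on *[Elena₂'s colleague]₃*.
*Carmen₄*: the pronoun c-commands this R-expression → coindexation would violate Principle C on *Carmen₄*.
*Lucia₅*: the pronoun c-commands this R-expression → coindexation would violate Principle C on *Lucia₅*.
*Zara₆*: the pronoun c-commands this R-expression → coindexation would violate Principle C on *Zara₆*.

none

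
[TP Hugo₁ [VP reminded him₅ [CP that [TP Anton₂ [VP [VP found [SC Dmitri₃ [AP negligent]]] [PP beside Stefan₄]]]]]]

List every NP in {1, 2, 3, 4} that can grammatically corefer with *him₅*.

*him* is a pronoun, so Principle B applies: it must be free in its binding domain.
Binding domain of *him₅*: the matrix TP, whose subject is Hugo₁.
*Hugo₁* c-commands the pronoun within its binding domain → coindexation would violate Principle B.
*Anton₂*: the pronoun c-commands this R-expression → coindexation would violate Principle C on *Anton₂*.
*Dmitri₃*: the pronoun c-commands this R-expression → coindexation would violate Principle C on *Dmitri₃*.
*Stefan₄*: the pronoun c-commands this R-expression → coindexation would violate Principle C on *Stefan₄*.

none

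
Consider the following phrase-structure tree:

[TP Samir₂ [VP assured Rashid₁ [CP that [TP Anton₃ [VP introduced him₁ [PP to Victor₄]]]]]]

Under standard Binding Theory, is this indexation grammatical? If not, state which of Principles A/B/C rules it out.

grammatical

The two coindexed NPs are *Rashid₁* and *him₁*.
*him₁* is a pronoun; its binding domain is the embedded TP, whose subject is Anton₃. Within that domain it is c-commanded only by *Anton₃*, which carries a different index — the pronoun is free locally, so Principle B holds.
*Rashid₁* is an R-expression; *him₁* does not c-command it, and no other NP shares its index, so Principle C is satisfied.
All principles are respected.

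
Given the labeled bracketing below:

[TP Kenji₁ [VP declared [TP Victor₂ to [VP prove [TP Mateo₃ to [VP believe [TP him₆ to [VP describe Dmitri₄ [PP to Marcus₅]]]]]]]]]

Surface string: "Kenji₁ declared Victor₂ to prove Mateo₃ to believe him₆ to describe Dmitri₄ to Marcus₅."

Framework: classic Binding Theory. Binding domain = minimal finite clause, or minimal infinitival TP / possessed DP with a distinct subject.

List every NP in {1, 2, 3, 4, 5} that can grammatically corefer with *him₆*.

*him* is a pronoun, so Principle B applies: it must be free in its binding domain.
Binding domain of *him₆*: the embedded TP, whose subject is Mateo₃.
*Kenji₁* c-commands the pronoun but from outside its binding domain, and is not c-commanded by it → coindexation permitted.
*Victor₂* c-commands the pronoun but from outside its binding domain, and is not c-commanded by it → coindexation permitted.
*Mateo₃* c-commands the pronoun within its binding domain → coindexation would violate Principle B.
*Dmitri₄*: the pronoun c-commands this R-expression → coindexation would violate Principle C on *Dmitri₄*.
*Marcus₅*: the pronoun c-commands this R-expression → coindexation would violate Principle C on *Marcus₅*.

{1, 2}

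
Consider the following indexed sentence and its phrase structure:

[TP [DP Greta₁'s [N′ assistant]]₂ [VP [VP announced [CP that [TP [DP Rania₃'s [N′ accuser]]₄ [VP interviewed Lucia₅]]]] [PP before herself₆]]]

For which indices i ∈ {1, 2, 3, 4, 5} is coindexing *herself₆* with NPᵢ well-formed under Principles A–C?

*herself* is an anaphor, so Principle A applies: it must be bound in its binding domain.
Binding domain of *herself₆*: the matrix TP, whose subject is [Greta₁'s assistant]₂.
*Greta₁* does not c-command the anaphor → cannot bind it.
*[Greta₁'s assistant]₂* c-commands the anaphor within its binding domain → licit binder.
*Rania₃* does not c-command the anaphor → cannot bind it.
*[Rania₃'s accuser]₄* does not c-command the anaphor → cannot bind it.
*Lucia₅* does not c-command the anaphor → cannot bind it.

{2}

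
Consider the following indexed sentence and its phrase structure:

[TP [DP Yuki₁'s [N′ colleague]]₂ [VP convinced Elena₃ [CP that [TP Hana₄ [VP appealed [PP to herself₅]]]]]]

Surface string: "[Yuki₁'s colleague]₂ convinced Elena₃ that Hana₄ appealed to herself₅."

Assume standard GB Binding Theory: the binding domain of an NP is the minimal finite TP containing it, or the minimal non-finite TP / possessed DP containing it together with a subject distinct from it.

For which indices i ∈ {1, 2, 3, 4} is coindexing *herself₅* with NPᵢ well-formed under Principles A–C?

*herself* is an anaphor, so Principle A applies: it must be bound in its binding domain.
Binding domain of *herself₅*: the embedded TP, whose subject is Hana₄.
*Yuki₁* does not c-command the anaphor → cannot bind it.
*[Yuki₁'s colleague]₂* c-commands the anaphor but is outside its binding domain → cannot satisfy Principle A.
*Elena₃* c-commands the anaphor but is outside its binding domain → cannot satisfy Principle A.
*Hana₄* c-commands the anaphor within its binding domain → licit binder.

{4}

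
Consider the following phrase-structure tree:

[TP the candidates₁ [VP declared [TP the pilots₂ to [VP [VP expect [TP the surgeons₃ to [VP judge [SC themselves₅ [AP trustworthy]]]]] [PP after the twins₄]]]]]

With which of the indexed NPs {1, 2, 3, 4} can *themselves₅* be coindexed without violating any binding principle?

*themselves* is an anaphor, so Principle A applies: it must be bound in its binding domain.
Binding domain of *themselves₅*: the embedded TP, whose subject is the surgeons₃.
*the candidates₁* c-commands the anaphor but is outside its binding domain → cannot satisfy Principle A.
*the pilots₂* c-commands the anaphor but is outside its binding domain → cannot satisfy Principle A.
*the surgeons₃* c-commands the anaphor within its binding domain → licit binder.
*the twins₄* does not c-command the anaphor → cannot bind it.

{3}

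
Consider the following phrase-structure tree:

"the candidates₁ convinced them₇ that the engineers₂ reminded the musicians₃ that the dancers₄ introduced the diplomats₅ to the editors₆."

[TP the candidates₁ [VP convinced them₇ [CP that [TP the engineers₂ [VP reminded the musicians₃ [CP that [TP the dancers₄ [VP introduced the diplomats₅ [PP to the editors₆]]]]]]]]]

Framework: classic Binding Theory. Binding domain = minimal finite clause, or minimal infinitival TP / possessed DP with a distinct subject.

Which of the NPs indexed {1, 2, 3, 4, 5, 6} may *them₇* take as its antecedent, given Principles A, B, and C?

*them* is a pronoun, so Principle B applies: it must be free in its binding domain.
Binding domain of *them₇*: the matrix TP, whose subject is the candidates₁.
*the candidates₁* c-commands the pronoun within its binding domain → coindexation would violate Principle B.
*the engineers₂*: the pronoun c-commands this R-expression → coindexation would violate Principle C on *the engineers₂*.
*the musicians₃*: the pronoun c-commands this R-expression → coindexation would violate Principle C on *the musicians₃*.
*the dancers₄*: the pronoun c-commands this R-expression → coindexation would violate Principle C on *the dancers₄*.
*the diplomats₅*: the pronoun c-commands this R-expression → coindexation would violate Principle C on *the diplomats₅*.
*the editors₆*: the pronoun c-commands this R-expression → coindexation would violate Principle C on *the editors₆*.

none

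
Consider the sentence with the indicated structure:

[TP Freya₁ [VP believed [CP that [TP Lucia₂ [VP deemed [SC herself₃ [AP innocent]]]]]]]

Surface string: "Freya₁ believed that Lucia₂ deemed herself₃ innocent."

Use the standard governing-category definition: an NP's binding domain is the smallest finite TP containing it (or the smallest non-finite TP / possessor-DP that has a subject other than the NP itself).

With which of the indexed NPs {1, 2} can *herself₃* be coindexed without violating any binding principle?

{2}

*herself* is an anaphor, so Principle A applies: it must be bound in its binding domain.
Binding domain of *herself₃*: the embedded TP, whose subject is Lucia₂.
*Freya₁* c-commands the anaphor but is outside its binding domain → cannot satisfy Principle A.
*Lucia₂* c-commands the anaphor within its binding domain → licit binder.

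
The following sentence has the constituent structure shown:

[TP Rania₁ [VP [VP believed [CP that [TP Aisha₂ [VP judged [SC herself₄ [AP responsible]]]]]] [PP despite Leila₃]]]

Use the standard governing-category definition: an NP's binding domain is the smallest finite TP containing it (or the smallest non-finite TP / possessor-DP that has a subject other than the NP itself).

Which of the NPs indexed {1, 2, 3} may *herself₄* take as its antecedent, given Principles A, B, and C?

{2}

*herself* is an anaphor, so Principle A applies: it must be bound in its binding domain.
Binding domain of *herself₄*: the embedded TP, whose subject is Aisha₂.
*Rania₁* c-commands the anaphor but is outside its binding domain → cannot satisfy Principle A.
*Aisha₂* c-commands the anaphor within its binding domain → licit binder.
*Leila₃* does not c-command the anaphor → cannot bind it.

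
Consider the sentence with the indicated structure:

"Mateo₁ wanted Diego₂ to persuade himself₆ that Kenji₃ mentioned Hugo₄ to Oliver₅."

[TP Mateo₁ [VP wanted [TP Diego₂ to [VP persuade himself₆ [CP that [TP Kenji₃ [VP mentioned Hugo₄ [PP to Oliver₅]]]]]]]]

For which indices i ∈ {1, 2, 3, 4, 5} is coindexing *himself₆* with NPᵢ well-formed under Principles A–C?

*himself* is an anaphor, so Principle A applies: it must be bound in its binding domain.
Binding domain of *himself₆*: the embedded TP, whose subject is Diego₂.
*Mateo₁* c-commands the anaphor but is outside its binding domain → cannot satisfy Principle A.
*Diego₂* c-commands the anaphor within its binding domain → licit binder.
*Kenji₃* does not c-command the anaphor → cannot bind it.
*Hugo₄* does not c-command the anaphor → cannot bind it.
*Oliver₅* does not c-command the anaphor → cannot bind it.

{2}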